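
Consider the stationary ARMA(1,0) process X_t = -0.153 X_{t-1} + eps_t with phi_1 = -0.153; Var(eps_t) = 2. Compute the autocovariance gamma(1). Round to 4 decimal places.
\gamma(1) = -0.3133

Multiply the model equation by X_{t-k} and take expectations. With theta_0 = psi_0 = 1 and psi_j the MA(infinity) weights, this gives
  gamma(k) - sum_i phi_i gamma(k-i) = c_k,
  c_k = sigma^2 * sum_{j=k..q} theta_j psi_{j-k}   (c_k = 0 for k > q),
using gamma(-m) = gamma(m).
Pure AR (q = 0): c_0 = sigma^2 = 2, c_k = 0 for k >= 1.
Equations for k = 0 and k = 1 (AR order 1):
  gamma(0) = phi_1 gamma(1) + c_0
  gamma(1) = phi_1 gamma(0) + c_1
Substituting the second into the first: gamma(0) (1 - phi_1^2) = c_0 + phi_1 c_1, so
  gamma(0) = c_0 / (1 - phi_1^2) = 2 / (1 - (-0.153)^2) = 2 / 0.976591 = 2.04794.
  gamma(1) = phi_1 gamma(0) = (-0.153)(2.04794) = -0.313335.
Therefore gamma(1) = -0.3133 (to 4 decimal places).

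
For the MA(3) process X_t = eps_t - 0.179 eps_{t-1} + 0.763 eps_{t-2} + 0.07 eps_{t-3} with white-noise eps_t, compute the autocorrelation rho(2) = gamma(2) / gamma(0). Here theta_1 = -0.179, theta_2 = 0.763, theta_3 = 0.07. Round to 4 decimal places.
\rho(2) = 0.4635

For an MA(q) process with theta_0 = 1, the autocovariance is
  gamma(k) = sigma^2 * sum_{i=0..q-k} theta_i * theta_{i+k},
and rho(k) = gamma(k) / gamma(0). Sigma^2 cancels.
  numerator   = (1)*(0.763) + (-0.179)*(0.07) = 0.75047.
  denominator = (1)^2 + (-0.179)^2 + (0.763)^2 + (0.07)^2 = 1.61911.
  rho(2) = 0.75047 / 1.61911 = 0.4635.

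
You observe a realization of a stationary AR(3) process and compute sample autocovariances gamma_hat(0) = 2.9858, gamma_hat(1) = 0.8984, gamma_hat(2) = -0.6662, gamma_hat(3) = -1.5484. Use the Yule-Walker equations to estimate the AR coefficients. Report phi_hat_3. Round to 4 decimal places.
\hat\phi_{3} = -0.4050

The Yule-Walker equations for an AR(p) process read, in matrix form,
  Gamma_p phi = r_p,   with   (Gamma_p)_{ij} = gamma(|i - j|),
                       (r_p)_i = gamma(i),   i,j = 1..p.
Substitute the sample gammas (Toeplitz matrix and right-hand side of size 3):
  Gamma_p = [[2.9858, 0.8984, -0.6662], [0.8984, 2.9858, 0.8984], [-0.6662, 0.8984, 2.9858]]
  r_p     = [0.8984, -0.6662, -1.5484]
Written out (R1..R3):
  (R1) 2.9858 phi_1 + 0.8984 phi_2 - 0.6662 phi_3 = 0.8984
  (R2) 0.8984 phi_1 + 2.9858 phi_2 + 0.8984 phi_3 = -0.6662
  (R3) -0.6662 phi_1 + 0.8984 phi_2 + 2.9858 phi_3 = -1.5484
Gaussian elimination:
  R2 <- R2 - (0.8984/2.9858) R1 = R2 - (0.300891) R1:  2.71548 phi_2 + 1.098854 phi_3 = -0.93652
  R3 <- R3 - (-0.6662/2.9858) R1 = R3 - (-0.223123) R1:  1.098854 phi_2 + 2.837156 phi_3 = -1.347946
  R3 <- R3 - (1.098854/2.71548) R2 = R3 - (0.404663) R2:  2.392491 phi_3 = -0.968972
Back-substitution:
  phi_hat_3 = -0.968972 / 2.392491 = -0.405005
  phi_hat_2 = (-0.93652 - (1.098854)(-0.405005)) / 2.71548 = -0.180992
  phi_hat_1 = (0.8984 - (0.8984)(-0.180992) - (-0.6662)(-0.405005)) / 2.9858 = 0.264984
So phi_hat = [0.2650, -0.1810, -0.4050].
Therefore phi_hat_3 = -0.4050.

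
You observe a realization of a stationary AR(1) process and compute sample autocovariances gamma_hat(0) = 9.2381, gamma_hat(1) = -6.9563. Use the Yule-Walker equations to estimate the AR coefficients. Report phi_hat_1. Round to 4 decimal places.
\hat\phi_{1} = -0.7530

The Yule-Walker equations for an AR(p) process read, in matrix form,
  Gamma_p phi = r_p,   with   (Gamma_p)_{ij} = gamma(|i - j|),
                       (r_p)_i = gamma(i),   i,j = 1..p.
Substitute the sample gammas (Toeplitz matrix and right-hand side of size 1):
  Gamma_p = [[9.2381]]
  r_p     = [-6.9563]
With p = 1 this is the single equation gamma(0) phi_1 = gamma(1):
  phi_hat_1 = gamma(1) / gamma(0) = -6.9563 / 9.2381 = -0.7530.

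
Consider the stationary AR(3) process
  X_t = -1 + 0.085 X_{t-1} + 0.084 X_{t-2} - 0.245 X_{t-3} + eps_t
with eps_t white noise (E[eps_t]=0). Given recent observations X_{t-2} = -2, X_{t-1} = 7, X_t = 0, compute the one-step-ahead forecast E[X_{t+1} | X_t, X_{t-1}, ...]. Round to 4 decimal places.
E[X_{t+1} \mid \mathcal F_t] = 0.0780

For an AR(p) model X_t = c + sum_i phi_i X_{t-i} + eps_t, the
one-step-ahead conditional mean is
  E[X_{t+1} | X_t, ...] = c + sum_i phi_i X_{t+1-i}.
Substitute known values:
  E[X_{t+1} | ...] = -1 + (0.085) * (0) + (0.084) * (7) + (-0.245) * (-2)
                   = 0.0780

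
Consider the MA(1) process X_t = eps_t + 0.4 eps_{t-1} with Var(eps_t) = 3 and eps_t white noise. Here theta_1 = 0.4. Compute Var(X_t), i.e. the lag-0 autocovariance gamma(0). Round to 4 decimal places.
\gamma(0) = 3.4800

For an MA(q) process X_t = eps_t + sum_i theta_i eps_{t-i} with
Var(eps_t) = sigma^2, the variance is
  gamma(0) = sigma^2 * (1 + sum_i theta_i^2).
  sum_i theta_i^2 = (0.4)^2 = 0.16.
  gamma(0) = 3 * (1 + 0.16) = 3 * 1.16 = 3.48, which rounds to 3.4800.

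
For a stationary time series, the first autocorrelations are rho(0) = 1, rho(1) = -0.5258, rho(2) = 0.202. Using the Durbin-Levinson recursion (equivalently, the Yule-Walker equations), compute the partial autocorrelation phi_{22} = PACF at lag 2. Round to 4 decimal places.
\phi_{22} = -0.1029

The PACF at lag k is phi_{kk}, the last component of the solution
to the Yule-Walker system G_k phi = r_k where
  (G_k)_{ij} = rho(|i - j|), (r_k)_i = rho(i), i,j = 1..k.
Equivalently, Durbin-Levinson gives phi_{kk} iteratively:
  phi_{11} = rho(1)
  phi_{kk} = [rho(k) - sum_{j=1..k-1} phi_{k-1,j} rho(k-j)]
            / [1 - sum_{j=1..k-1} phi_{k-1,j} rho(j)],
  phi_{k,j} = phi_{k-1,j} - phi_{kk} phi_{k-1,k-j},  j = 1..k-1.
Step k = 1:
  phi_11 = rho(1) = -0.5258.
Step k = 2:
  phi_22 = [rho(2) - phi_11 rho(1)] / [1 - phi_11 rho(1)] = [0.202 - (-0.5258)(-0.5258)] / [1 - (-0.5258)(-0.5258)]
         = -0.07446564 / 0.72353436 = -0.1029.
Therefore phi_{22} = -0.1029.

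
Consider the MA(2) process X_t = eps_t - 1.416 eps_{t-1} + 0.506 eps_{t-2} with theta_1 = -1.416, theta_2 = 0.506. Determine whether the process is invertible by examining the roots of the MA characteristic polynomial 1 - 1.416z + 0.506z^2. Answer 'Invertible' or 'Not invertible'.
\text{Invertible}

The MA(q) characteristic polynomial is P(z) = 1 - 1.416z + 0.506z^2.
Invertibility requires all roots to lie outside the unit circle, i.e. |z| > 1 for every root.
Set 1 + (-1.416) z + (0.506) z^2 = 0, i.e. a z^2 + b z + c = 0 with a = 0.506, b = -1.416, c = 1.
Discriminant D = b^2 - 4ac = (-1.416)^2 - 4*(0.506)*1 = 2.005056 - (2.024) = -0.018944.
D < 0, so the roots are the complex-conjugate pair z = (-b +/- i sqrt(-D)) / (2a) = 1.3992 +/- 0.136i.
For a conjugate pair |z|^2 = z * conj(z) = (product of roots) = c/a = 1/(0.506) = 1.976285, so |z| = sqrt(1.976285) = 1.4058 for both roots.
Moduli of all roots: 1.4058, 1.4058.
All moduli strictly greater than 1? Yes.
Verdict: Invertible.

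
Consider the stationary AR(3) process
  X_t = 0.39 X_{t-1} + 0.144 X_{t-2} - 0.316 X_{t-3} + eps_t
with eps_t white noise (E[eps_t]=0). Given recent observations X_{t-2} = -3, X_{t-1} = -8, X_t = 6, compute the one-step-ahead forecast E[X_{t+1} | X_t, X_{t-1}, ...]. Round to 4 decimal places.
E[X_{t+1} \mid \mathcal F_t] = 2.1360

For an AR(p) model X_t = c + sum_i phi_i X_{t-i} + eps_t, the
one-step-ahead conditional mean is
  E[X_{t+1} | X_t, ...] = c + sum_i phi_i X_{t+1-i}.
Substitute known values:
  E[X_{t+1} | ...] = (0.39) * (6) + (0.144) * (-8) + (-0.316) * (-3)
                   = 2.1360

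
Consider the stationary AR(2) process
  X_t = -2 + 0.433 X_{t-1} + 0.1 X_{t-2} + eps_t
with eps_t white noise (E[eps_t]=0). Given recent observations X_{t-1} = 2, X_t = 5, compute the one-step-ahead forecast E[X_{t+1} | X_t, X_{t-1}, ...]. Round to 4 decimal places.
E[X_{t+1} \mid \mathcal F_t] = 0.3650

For an AR(p) model X_t = c + sum_i phi_i X_{t-i} + eps_t, the
one-step-ahead conditional mean is
  E[X_{t+1} | X_t, ...] = c + sum_i phi_i X_{t+1-i}.
Substitute known values:
  E[X_{t+1} | ...] = -2 + (0.433) * (5) + (0.1) * (2)
                   = 0.3650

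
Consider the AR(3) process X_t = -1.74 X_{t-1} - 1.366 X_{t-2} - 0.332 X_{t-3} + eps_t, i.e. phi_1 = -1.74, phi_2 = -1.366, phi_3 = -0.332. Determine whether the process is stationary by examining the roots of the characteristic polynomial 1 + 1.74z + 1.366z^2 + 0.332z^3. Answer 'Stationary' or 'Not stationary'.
\text{Stationary}

The AR(p) characteristic polynomial is P(z) = 1 + 1.74z + 1.366z^2 + 0.332z^3.
Stationarity requires all roots to lie outside the unit circle, i.e. |z| > 1 for every root.
Degree 3: look for a simple real root z0 first, then factor out (1 - z/z0) and solve the remaining quadratic.
Testing z0 = -2.5: P(-2.5) = 1 + (1.74)(-2.5) + (1.366)(-2.5)^2 + (0.332)(-2.5)^3
  = 1 + (-4.35) + (8.5375) + (-5.1875) = 0.  So z_0 = -2.5 is a root, |z_0| = 2.5.
Divide out the factor (1 + 0.4 z) = (1 - z/z0) (since 1/z0 = -0.4):
  P(z) = (1 + 0.4 z)(1 + (1.34) z + (0.83) z^2)
  [check: z-coef 1.34 - (-0.4) = 1.74; z^2-coef 0.83 - (-0.4)(1.34) = 1.366; z^3-coef -(-0.4)(0.83) = 0.332.]
Remaining roots from the quadratic factor 1 + (1.34) z + (0.83) z^2:
  Set 1 + (1.34) z + (0.83) z^2 = 0, i.e. a z^2 + b z + c = 0 with a = 0.83, b = 1.34, c = 1.
  Discriminant D = b^2 - 4ac = (1.34)^2 - 4*(0.83)*1 = 1.7956 - (3.32) = -1.5244.
  D < 0, so the roots are the complex-conjugate pair z = (-b +/- i sqrt(-D)) / (2a) = -0.8072 +/- 0.7438i.
  For a conjugate pair |z|^2 = z * conj(z) = (product of roots) = c/a = 1/(0.83) = 1.204819, so |z| = sqrt(1.204819) = 1.0976 for both roots.
Moduli of all roots: 2.5000, 1.0976, 1.0976.
All moduli strictly greater than 1? Yes.
Verdict: Stationary.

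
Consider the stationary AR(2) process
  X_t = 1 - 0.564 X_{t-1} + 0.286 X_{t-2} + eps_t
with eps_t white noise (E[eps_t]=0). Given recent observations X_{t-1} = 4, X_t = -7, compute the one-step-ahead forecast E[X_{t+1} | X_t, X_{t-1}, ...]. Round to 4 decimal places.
E[X_{t+1} \mid \mathcal F_t] = 6.0920

For an AR(p) model X_t = c + sum_i phi_i X_{t-i} + eps_t, the
one-step-ahead conditional mean is
  E[X_{t+1} | X_t, ...] = c + sum_i phi_i X_{t+1-i}.
Substitute known values:
  E[X_{t+1} | ...] = 1 + (-0.564) * (-7) + (0.286) * (4)
                   = 6.0920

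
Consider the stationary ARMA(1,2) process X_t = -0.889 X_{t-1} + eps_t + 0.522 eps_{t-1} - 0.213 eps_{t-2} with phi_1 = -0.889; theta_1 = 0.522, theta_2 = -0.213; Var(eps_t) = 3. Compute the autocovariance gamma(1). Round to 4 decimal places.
\gamma(1) = -1.3889

Multiply the model equation by X_{t-k} and take expectations. With theta_0 = psi_0 = 1 and psi_j the MA(infinity) weights, this gives
  gamma(k) - sum_i phi_i gamma(k-i) = c_k,
  c_k = sigma^2 * sum_{j=k..q} theta_j psi_{j-k}   (c_k = 0 for k > q),
using gamma(-m) = gamma(m).
psi-weights needed (psi_j = theta_j + sum_i phi_i psi_{j-i}):
  psi_1 = theta_1 + phi_1 = 0.522 + (-0.889) = -0.367
  psi_2 = theta_2 + phi_1 psi_1 = -0.213 + (-0.889)(-0.367) = 0.113263
Right-hand sides:
  c_0 = sigma^2 (1 + theta_1 psi_1 + theta_2 psi_2) = 3 * (1 + (0.522)(-0.367) + (-0.213)(0.113263)) = 3 * 0.784301 = 2.352903
  c_1 = sigma^2 (theta_1 + theta_2 psi_1) = 3 * (0.522 + (-0.213)(-0.367)) = 1.800513
  c_2 = sigma^2 theta_2 = 3 * (-0.213) = -0.639
Equations for k = 0 and k = 1 (AR order 1):
  gamma(0) = phi_1 gamma(1) + c_0
  gamma(1) = phi_1 gamma(0) + c_1
Substituting the second into the first: gamma(0) (1 - phi_1^2) = c_0 + phi_1 c_1, so
  gamma(0) = (c_0 + phi_1 c_1) / (1 - phi_1^2) = (2.352903 + (-0.889)(1.800513)) / (1 - (-0.889)^2) = 0.752247 / 0.209679 = 3.587612.
  gamma(1) = phi_1 gamma(0) + c_1 = (-0.889)(3.587612) + (1.800513) = -1.388874.
Therefore gamma(1) = -1.3889 (to 4 decimal places).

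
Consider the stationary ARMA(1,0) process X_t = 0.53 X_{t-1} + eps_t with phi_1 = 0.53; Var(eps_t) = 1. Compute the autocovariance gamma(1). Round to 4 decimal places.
\gamma(1) = 0.7370

Multiply the model equation by X_{t-k} and take expectations. With theta_0 = psi_0 = 1 and psi_j the MA(infinity) weights, this gives
  gamma(k) - sum_i phi_i gamma(k-i) = c_k,
  c_k = sigma^2 * sum_{j=k..q} theta_j psi_{j-k}   (c_k = 0 for k > q),
using gamma(-m) = gamma(m).
Pure AR (q = 0): c_0 = sigma^2 = 1, c_k = 0 for k >= 1.
Equations for k = 0 and k = 1 (AR order 1):
  gamma(0) = phi_1 gamma(1) + c_0
  gamma(1) = phi_1 gamma(0) + c_1
Substituting the second into the first: gamma(0) (1 - phi_1^2) = c_0 + phi_1 c_1, so
  gamma(0) = c_0 / (1 - phi_1^2) = 1 / (1 - (0.53)^2) = 1 / 0.7191 = 1.390627.
  gamma(1) = phi_1 gamma(0) = (0.53)(1.390627) = 0.737032.
Therefore gamma(1) = 0.7370 (to 4 decimal places).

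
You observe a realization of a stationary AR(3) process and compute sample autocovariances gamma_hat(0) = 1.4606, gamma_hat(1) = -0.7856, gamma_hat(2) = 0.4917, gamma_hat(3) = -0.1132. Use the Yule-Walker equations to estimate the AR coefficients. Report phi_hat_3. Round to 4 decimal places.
\hat\phi_{3} = 0.1800

The Yule-Walker equations for an AR(p) process read, in matrix form,
  Gamma_p phi = r_p,   with   (Gamma_p)_{ij} = gamma(|i - j|),
                       (r_p)_i = gamma(i),   i,j = 1..p.
Substitute the sample gammas (Toeplitz matrix and right-hand side of size 3):
  Gamma_p = [[1.4606, -0.7856, 0.4917], [-0.7856, 1.4606, -0.7856], [0.4917, -0.7856, 1.4606]]
  r_p     = [-0.7856, 0.4917, -0.1132]
Written out (R1..R3):
  (R1) 1.4606 phi_1 - 0.7856 phi_2 + 0.4917 phi_3 = -0.7856
  (R2) -0.7856 phi_1 + 1.4606 phi_2 - 0.7856 phi_3 = 0.4917
  (R3) 0.4917 phi_1 - 0.7856 phi_2 + 1.4606 phi_3 = -0.1132
Gaussian elimination:
  R2 <- R2 - (-0.7856/1.4606) R1 = R2 - (-0.537861) R1:  1.038056 phi_2 - 0.521134 phi_3 = 0.069156
  R3 <- R3 - (0.4917/1.4606) R1 = R3 - (0.336642) R1:  -0.521134 phi_2 + 1.295073 phi_3 = 0.151266
  R3 <- R3 - (-0.521134/1.038056) R2 = R3 - (-0.502028) R2:  1.033449 phi_3 = 0.185985
Back-substitution:
  phi_hat_3 = 0.185985 / 1.033449 = 0.179965
  phi_hat_2 = (0.069156 - (-0.521134)(0.179965)) / 1.038056 = 0.156969
  phi_hat_1 = (-0.7856 - (-0.7856)(0.156969) - (0.4917)(0.179965)) / 1.4606 = -0.514018
So phi_hat = [-0.5140, 0.1570, 0.1800].
Therefore phi_hat_3 = 0.1800.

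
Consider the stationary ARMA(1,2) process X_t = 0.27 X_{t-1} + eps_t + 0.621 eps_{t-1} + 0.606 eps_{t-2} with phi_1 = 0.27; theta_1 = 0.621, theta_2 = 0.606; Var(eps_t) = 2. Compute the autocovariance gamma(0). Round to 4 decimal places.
\gamma(0) = 5.1338

Multiply the model equation by X_{t-k} and take expectations. With theta_0 = psi_0 = 1 and psi_j the MA(infinity) weights, this gives
  gamma(k) - sum_i phi_i gamma(k-i) = c_k,
  c_k = sigma^2 * sum_{j=k..q} theta_j psi_{j-k}   (c_k = 0 for k > q),
using gamma(-m) = gamma(m).
psi-weights needed (psi_j = theta_j + sum_i phi_i psi_{j-i}):
  psi_1 = theta_1 + phi_1 = 0.621 + (0.27) = 0.891
  psi_2 = theta_2 + phi_1 psi_1 = 0.606 + (0.27)(0.891) = 0.84657
Right-hand sides:
  c_0 = sigma^2 (1 + theta_1 psi_1 + theta_2 psi_2) = 2 * (1 + (0.621)(0.891) + (0.606)(0.84657)) = 2 * 2.066332 = 4.132665
  c_1 = sigma^2 (theta_1 + theta_2 psi_1) = 2 * (0.621 + (0.606)(0.891)) = 2.321892
  c_2 = sigma^2 theta_2 = 2 * (0.606) = 1.212
Equations for k = 0 and k = 1 (AR order 1):
  gamma(0) = phi_1 gamma(1) + c_0
  gamma(1) = phi_1 gamma(0) + c_1
Substituting the second into the first: gamma(0) (1 - phi_1^2) = c_0 + phi_1 c_1, so
  gamma(0) = (c_0 + phi_1 c_1) / (1 - phi_1^2) = (4.132665 + (0.27)(2.321892)) / (1 - (0.27)^2) = 4.759576 / 0.9271 = 5.133832.
Therefore gamma(0) = 5.1338 (to 4 decimal places).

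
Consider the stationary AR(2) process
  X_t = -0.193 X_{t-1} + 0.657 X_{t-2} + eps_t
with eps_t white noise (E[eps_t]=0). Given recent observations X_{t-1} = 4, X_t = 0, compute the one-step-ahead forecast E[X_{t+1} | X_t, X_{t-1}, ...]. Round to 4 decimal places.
E[X_{t+1} \mid \mathcal F_t] = 2.6280

For an AR(p) model X_t = c + sum_i phi_i X_{t-i} + eps_t, the
one-step-ahead conditional mean is
  E[X_{t+1} | X_t, ...] = c + sum_i phi_i X_{t+1-i}.
Substitute known values:
  E[X_{t+1} | ...] = (-0.193) * (0) + (0.657) * (4)
                   = 2.6280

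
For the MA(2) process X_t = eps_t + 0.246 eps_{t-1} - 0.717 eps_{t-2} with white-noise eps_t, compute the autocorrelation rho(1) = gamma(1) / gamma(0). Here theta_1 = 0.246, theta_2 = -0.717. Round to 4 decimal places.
\rho(1) = 0.0442

For an MA(q) process with theta_0 = 1, the autocovariance is
  gamma(k) = sigma^2 * sum_{i=0..q-k} theta_i * theta_{i+k},
and rho(k) = gamma(k) / gamma(0). Sigma^2 cancels.
  numerator   = (1)*(0.246) + (0.246)*(-0.717) = 0.069618.
  denominator = (1)^2 + (0.246)^2 + (-0.717)^2 = 1.574605.
  rho(1) = 0.069618 / 1.574605 = 0.0442.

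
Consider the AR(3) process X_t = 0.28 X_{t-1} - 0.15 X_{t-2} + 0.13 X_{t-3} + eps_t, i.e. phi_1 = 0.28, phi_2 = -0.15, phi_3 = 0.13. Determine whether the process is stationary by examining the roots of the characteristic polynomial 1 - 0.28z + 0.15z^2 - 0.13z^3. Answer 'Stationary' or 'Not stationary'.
\text{Stationary}

The AR(p) characteristic polynomial is P(z) = 1 - 0.28z + 0.15z^2 - 0.13z^3.
Stationarity requires all roots to lie outside the unit circle, i.e. |z| > 1 for every root.
Degree 3: look for a simple real root z0 first, then factor out (1 - z/z0) and solve the remaining quadratic.
Testing z0 = 2: P(2) = 1 + (-0.28)(2) + (0.15)(2)^2 + (-0.13)(2)^3
  = 1 + (-0.56) + (0.6) + (-1.04) = 0.  So z_0 = 2 is a root, |z_0| = 2.
Divide out the factor (1 - 0.5 z) = (1 - z/z0) (since 1/z0 = 0.5):
  P(z) = (1 - 0.5 z)(1 + (0.22) z + (0.26) z^2)
  [check: z-coef 0.22 - (0.5) = -0.28; z^2-coef 0.26 - (0.5)(0.22) = 0.15; z^3-coef -(0.5)(0.26) = -0.13.]
Remaining roots from the quadratic factor 1 + (0.22) z + (0.26) z^2:
  Set 1 + (0.22) z + (0.26) z^2 = 0, i.e. a z^2 + b z + c = 0 with a = 0.26, b = 0.22, c = 1.
  Discriminant D = b^2 - 4ac = (0.22)^2 - 4*(0.26)*1 = 0.0484 - (1.04) = -0.9916.
  D < 0, so the roots are the complex-conjugate pair z = (-b +/- i sqrt(-D)) / (2a) = -0.4231 +/- 1.915i.
  For a conjugate pair |z|^2 = z * conj(z) = (product of roots) = c/a = 1/(0.26) = 3.846154, so |z| = sqrt(3.846154) = 1.9612 for both roots.
Moduli of all roots: 2.0000, 1.9612, 1.9612.
All moduli strictly greater than 1? Yes.
Verdict: Stationary.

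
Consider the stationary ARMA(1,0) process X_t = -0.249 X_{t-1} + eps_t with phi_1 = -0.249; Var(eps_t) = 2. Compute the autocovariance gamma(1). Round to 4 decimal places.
\gamma(1) = -0.5309

Multiply the model equation by X_{t-k} and take expectations. With theta_0 = psi_0 = 1 and psi_j the MA(infinity) weights, this gives
  gamma(k) - sum_i phi_i gamma(k-i) = c_k,
  c_k = sigma^2 * sum_{j=k..q} theta_j psi_{j-k}   (c_k = 0 for k > q),
using gamma(-m) = gamma(m).
Pure AR (q = 0): c_0 = sigma^2 = 2, c_k = 0 for k >= 1.
Equations for k = 0 and k = 1 (AR order 1):
  gamma(0) = phi_1 gamma(1) + c_0
  gamma(1) = phi_1 gamma(0) + c_1
Substituting the second into the first: gamma(0) (1 - phi_1^2) = c_0 + phi_1 c_1, so
  gamma(0) = c_0 / (1 - phi_1^2) = 2 / (1 - (-0.249)^2) = 2 / 0.937999 = 2.132198.
  gamma(1) = phi_1 gamma(0) = (-0.249)(2.132198) = -0.530917.
Therefore gamma(1) = -0.5309 (to 4 decimal places).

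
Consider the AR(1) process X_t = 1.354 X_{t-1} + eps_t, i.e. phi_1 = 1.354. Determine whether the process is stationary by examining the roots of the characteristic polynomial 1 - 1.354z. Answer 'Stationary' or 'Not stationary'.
\text{Not stationary}

The AR(p) characteristic polynomial is P(z) = 1 - 1.354z.
Stationarity requires all roots to lie outside the unit circle, i.e. |z| > 1 for every root.
This is linear in z: 1 + (-1.354) z = 0  =>  z = -1/(-1.354) = 0.738552,  |z| = 0.738552.
Moduli of all roots: 0.7386.
All moduli strictly greater than 1? No.
Verdict: Not stationary.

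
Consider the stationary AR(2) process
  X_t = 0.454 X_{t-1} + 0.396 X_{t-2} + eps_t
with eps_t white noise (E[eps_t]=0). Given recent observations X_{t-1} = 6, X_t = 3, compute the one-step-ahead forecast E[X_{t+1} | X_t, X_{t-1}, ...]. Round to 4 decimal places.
E[X_{t+1} \mid \mathcal F_t] = 3.7380

For an AR(p) model X_t = c + sum_i phi_i X_{t-i} + eps_t, the
one-step-ahead conditional mean is
  E[X_{t+1} | X_t, ...] = c + sum_i phi_i X_{t+1-i}.
Substitute known values:
  E[X_{t+1} | ...] = (0.454) * (3) + (0.396) * (6)
                   = 3.7380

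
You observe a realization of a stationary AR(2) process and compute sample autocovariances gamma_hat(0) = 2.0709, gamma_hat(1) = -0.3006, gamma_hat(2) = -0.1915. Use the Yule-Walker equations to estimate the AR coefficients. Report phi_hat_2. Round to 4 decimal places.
\hat\phi_{2} = -0.1160

The Yule-Walker equations for an AR(p) process read, in matrix form,
  Gamma_p phi = r_p,   with   (Gamma_p)_{ij} = gamma(|i - j|),
                       (r_p)_i = gamma(i),   i,j = 1..p.
Substitute the sample gammas (Toeplitz matrix and right-hand side of size 2):
  Gamma_p = [[2.0709, -0.3006], [-0.3006, 2.0709]]
  r_p     = [-0.3006, -0.1915]
Written out:
  2.0709 phi_1 - 0.3006 phi_2 = -0.3006
  -0.3006 phi_1 + 2.0709 phi_2 = -0.1915
Solve by Cramer's rule:
  det = gamma(0)^2 - gamma(1)^2 = (2.0709)^2 - (-0.3006)^2 = 4.28862681 - 0.09036036 = 4.19826645
  phi_hat_1 = [gamma(1) gamma(0) - gamma(1) gamma(2)] / det = [(-0.3006)(2.0709) - (-0.3006)(-0.1915)] / 4.19826645 = -0.68007744 / 4.19826645 = -0.162
  phi_hat_2 = [gamma(0) gamma(2) - gamma(1)^2] / det = [(2.0709)(-0.1915) - (-0.3006)^2] / 4.19826645 = -0.48693771 / 4.19826645 = -0.116
So phi_hat = [-0.1620, -0.1160].
Therefore phi_hat_2 = -0.1160.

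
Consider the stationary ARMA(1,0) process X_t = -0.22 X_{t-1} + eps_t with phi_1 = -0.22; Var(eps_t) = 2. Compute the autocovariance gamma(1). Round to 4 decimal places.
\gamma(1) = -0.4624

Multiply the model equation by X_{t-k} and take expectations. With theta_0 = psi_0 = 1 and psi_j the MA(infinity) weights, this gives
  gamma(k) - sum_i phi_i gamma(k-i) = c_k,
  c_k = sigma^2 * sum_{j=k..q} theta_j psi_{j-k}   (c_k = 0 for k > q),
using gamma(-m) = gamma(m).
Pure AR (q = 0): c_0 = sigma^2 = 2, c_k = 0 for k >= 1.
Equations for k = 0 and k = 1 (AR order 1):
  gamma(0) = phi_1 gamma(1) + c_0
  gamma(1) = phi_1 gamma(0) + c_1
Substituting the second into the first: gamma(0) (1 - phi_1^2) = c_0 + phi_1 c_1, so
  gamma(0) = c_0 / (1 - phi_1^2) = 2 / (1 - (-0.22)^2) = 2 / 0.9516 = 2.101723.
  gamma(1) = phi_1 gamma(0) = (-0.22)(2.101723) = -0.462379.
Therefore gamma(1) = -0.4624 (to 4 decimal places).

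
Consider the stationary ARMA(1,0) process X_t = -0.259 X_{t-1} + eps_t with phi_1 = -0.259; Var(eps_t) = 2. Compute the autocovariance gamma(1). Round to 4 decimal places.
\gamma(1) = -0.5552

Multiply the model equation by X_{t-k} and take expectations. With theta_0 = psi_0 = 1 and psi_j the MA(infinity) weights, this gives
  gamma(k) - sum_i phi_i gamma(k-i) = c_k,
  c_k = sigma^2 * sum_{j=k..q} theta_j psi_{j-k}   (c_k = 0 for k > q),
using gamma(-m) = gamma(m).
Pure AR (q = 0): c_0 = sigma^2 = 2, c_k = 0 for k >= 1.
Equations for k = 0 and k = 1 (AR order 1):
  gamma(0) = phi_1 gamma(1) + c_0
  gamma(1) = phi_1 gamma(0) + c_1
Substituting the second into the first: gamma(0) (1 - phi_1^2) = c_0 + phi_1 c_1, so
  gamma(0) = c_0 / (1 - phi_1^2) = 2 / (1 - (-0.259)^2) = 2 / 0.932919 = 2.143809.
  gamma(1) = phi_1 gamma(0) = (-0.259)(2.143809) = -0.555246.
Therefore gamma(1) = -0.5552 (to 4 decimal places).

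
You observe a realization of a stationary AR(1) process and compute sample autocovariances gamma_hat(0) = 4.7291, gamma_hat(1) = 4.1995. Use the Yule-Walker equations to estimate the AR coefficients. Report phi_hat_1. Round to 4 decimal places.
\hat\phi_{1} = 0.8880

The Yule-Walker equations for an AR(p) process read, in matrix form,
  Gamma_p phi = r_p,   with   (Gamma_p)_{ij} = gamma(|i - j|),
                       (r_p)_i = gamma(i),   i,j = 1..p.
Substitute the sample gammas (Toeplitz matrix and right-hand side of size 1):
  Gamma_p = [[4.7291]]
  r_p     = [4.1995]
With p = 1 this is the single equation gamma(0) phi_1 = gamma(1):
  phi_hat_1 = gamma(1) / gamma(0) = 4.1995 / 4.7291 = 0.8880.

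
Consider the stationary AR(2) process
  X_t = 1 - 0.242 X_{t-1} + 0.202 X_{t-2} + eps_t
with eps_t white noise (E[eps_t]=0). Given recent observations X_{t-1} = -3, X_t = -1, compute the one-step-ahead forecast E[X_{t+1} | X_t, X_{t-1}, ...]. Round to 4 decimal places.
E[X_{t+1} \mid \mathcal F_t] = 0.6360

For an AR(p) model X_t = c + sum_i phi_i X_{t-i} + eps_t, the
one-step-ahead conditional mean is
  E[X_{t+1} | X_t, ...] = c + sum_i phi_i X_{t+1-i}.
Substitute known values:
  E[X_{t+1} | ...] = 1 + (-0.242) * (-1) + (0.202) * (-3)
                   = 0.6360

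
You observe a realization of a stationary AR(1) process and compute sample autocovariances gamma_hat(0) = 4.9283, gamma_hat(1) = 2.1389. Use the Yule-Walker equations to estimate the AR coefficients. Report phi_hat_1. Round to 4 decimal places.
\hat\phi_{1} = 0.4340

The Yule-Walker equations for an AR(p) process read, in matrix form,
  Gamma_p phi = r_p,   with   (Gamma_p)_{ij} = gamma(|i - j|),
                       (r_p)_i = gamma(i),   i,j = 1..p.
Substitute the sample gammas (Toeplitz matrix and right-hand side of size 1):
  Gamma_p = [[4.9283]]
  r_p     = [2.1389]
With p = 1 this is the single equation gamma(0) phi_1 = gamma(1):
  phi_hat_1 = gamma(1) / gamma(0) = 2.1389 / 4.9283 = 0.4340.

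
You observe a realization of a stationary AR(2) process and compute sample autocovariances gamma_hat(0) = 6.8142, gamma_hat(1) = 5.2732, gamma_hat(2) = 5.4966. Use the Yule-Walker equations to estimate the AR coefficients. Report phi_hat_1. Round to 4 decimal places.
\hat\phi_{1} = 0.3730

The Yule-Walker equations for an AR(p) process read, in matrix form,
  Gamma_p phi = r_p,   with   (Gamma_p)_{ij} = gamma(|i - j|),
                       (r_p)_i = gamma(i),   i,j = 1..p.
Substitute the sample gammas (Toeplitz matrix and right-hand side of size 2):
  Gamma_p = [[6.8142, 5.2732], [5.2732, 6.8142]]
  r_p     = [5.2732, 5.4966]
Written out:
  6.8142 phi_1 + 5.2732 phi_2 = 5.2732
  5.2732 phi_1 + 6.8142 phi_2 = 5.4966
Solve by Cramer's rule:
  det = gamma(0)^2 - gamma(1)^2 = (6.8142)^2 - (5.2732)^2 = 46.43332164 - 27.80663824 = 18.6266834
  phi_hat_1 = [gamma(1) gamma(0) - gamma(1) gamma(2)] / det = [(5.2732)(6.8142) - (5.2732)(5.4966)] / 18.6266834 = 6.94796832 / 18.6266834 = 0.373
  phi_hat_2 = [gamma(0) gamma(2) - gamma(1)^2] / det = [(6.8142)(5.4966) - (5.2732)^2] / 18.6266834 = 9.64829348 / 18.6266834 = 0.518
So phi_hat = [0.3730, 0.5180].
Therefore phi_hat_1 = 0.3730.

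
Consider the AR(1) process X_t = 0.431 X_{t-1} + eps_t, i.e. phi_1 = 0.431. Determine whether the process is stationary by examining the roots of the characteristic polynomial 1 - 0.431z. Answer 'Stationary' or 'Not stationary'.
\text{Stationary}

The AR(p) characteristic polynomial is P(z) = 1 - 0.431z.
Stationarity requires all roots to lie outside the unit circle, i.e. |z| > 1 for every root.
This is linear in z: 1 + (-0.431) z = 0  =>  z = -1/(-0.431) = 2.320186,  |z| = 2.320186.
Moduli of all roots: 2.3202.
All moduli strictly greater than 1? Yes.
Verdict: Stationary.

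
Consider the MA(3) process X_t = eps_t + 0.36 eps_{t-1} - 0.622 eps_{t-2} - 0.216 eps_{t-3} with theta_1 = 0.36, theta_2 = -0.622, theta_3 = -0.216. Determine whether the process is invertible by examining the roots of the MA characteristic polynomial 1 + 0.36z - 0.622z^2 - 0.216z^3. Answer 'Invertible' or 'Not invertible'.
\text{Invertible}

The MA(q) characteristic polynomial is P(z) = 1 + 0.36z - 0.622z^2 - 0.216z^3.
Invertibility requires all roots to lie outside the unit circle, i.e. |z| > 1 for every root.
Degree 3: look for a simple real root z0 first, then factor out (1 - z/z0) and solve the remaining quadratic.
Testing z0 = -1.25: P(-1.25) = 1 + (0.36)(-1.25) + (-0.622)(-1.25)^2 + (-0.216)(-1.25)^3
  = 1 + (-0.45) + (-0.971875) + (0.421875) = 0.  So z_0 = -1.25 is a root, |z_0| = 1.25.
Divide out the factor (1 + 0.8 z) = (1 - z/z0) (since 1/z0 = -0.8):
  P(z) = (1 + 0.8 z)(1 + (-0.44) z + (-0.27) z^2)
  [check: z-coef -0.44 - (-0.8) = 0.36; z^2-coef -0.27 - (-0.8)(-0.44) = -0.622; z^3-coef -(-0.8)(-0.27) = -0.216.]
Remaining roots from the quadratic factor 1 + (-0.44) z + (-0.27) z^2:
  Set 1 + (-0.44) z + (-0.27) z^2 = 0, i.e. a z^2 + b z + c = 0 with a = -0.27, b = -0.44, c = 1.
  Discriminant D = b^2 - 4ac = (-0.44)^2 - 4*(-0.27)*1 = 0.1936 - (-1.08) = 1.2736.
  D >= 0, so the roots are real: z = (-b +/- sqrt(D)) / (2a) = (0.44 +/- 1.128539) / (-0.54).
    z_1 = (0.44 + 1.128539) / (-0.54) = -2.9047,   |z_1| = 2.9047.
    z_2 = (0.44 - 1.128539) / (-0.54) = 1.2751,   |z_2| = 1.2751.
Moduli of all roots: 1.2500, 2.9047, 1.2751.
All moduli strictly greater than 1? Yes.
Verdict: Invertible.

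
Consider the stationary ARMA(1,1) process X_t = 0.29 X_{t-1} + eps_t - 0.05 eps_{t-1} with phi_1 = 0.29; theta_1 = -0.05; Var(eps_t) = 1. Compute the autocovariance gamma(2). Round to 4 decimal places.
\gamma(2) = 0.0749

Multiply the model equation by X_{t-k} and take expectations. With theta_0 = psi_0 = 1 and psi_j the MA(infinity) weights, this gives
  gamma(k) - sum_i phi_i gamma(k-i) = c_k,
  c_k = sigma^2 * sum_{j=k..q} theta_j psi_{j-k}   (c_k = 0 for k > q),
using gamma(-m) = gamma(m).
psi-weights needed (psi_j = theta_j + sum_i phi_i psi_{j-i}):
  psi_1 = theta_1 + phi_1 = -0.05 + (0.29) = 0.24
Right-hand sides:
  c_0 = sigma^2 (1 + theta_1 psi_1) = 1 * (1 + (-0.05)(0.24)) = 1 * 0.988 = 0.988
  c_1 = sigma^2 theta_1 = 1 * (-0.05) = -0.05
  c_2 = 0
Equations for k = 0 and k = 1 (AR order 1):
  gamma(0) = phi_1 gamma(1) + c_0
  gamma(1) = phi_1 gamma(0) + c_1
Substituting the second into the first: gamma(0) (1 - phi_1^2) = c_0 + phi_1 c_1, so
  gamma(0) = (c_0 + phi_1 c_1) / (1 - phi_1^2) = (0.988 + (0.29)(-0.05)) / (1 - (0.29)^2) = 0.9735 / 0.9159 = 1.062889.
  gamma(1) = phi_1 gamma(0) + c_1 = (0.29)(1.062889) + (-0.05) = 0.258238.
For k = 2 (> q): gamma(2) = phi_1 gamma(1) = (0.29)(0.258238) = 0.074889.
Therefore gamma(2) = 0.0749 (to 4 decimal places).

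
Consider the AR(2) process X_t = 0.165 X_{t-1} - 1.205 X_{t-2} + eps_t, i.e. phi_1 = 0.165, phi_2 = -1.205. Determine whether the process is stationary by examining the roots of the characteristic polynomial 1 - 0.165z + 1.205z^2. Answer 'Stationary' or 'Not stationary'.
\text{Not stationary}

The AR(p) characteristic polynomial is P(z) = 1 - 0.165z + 1.205z^2.
Stationarity requires all roots to lie outside the unit circle, i.e. |z| > 1 for every root.
Set 1 + (-0.165) z + (1.205) z^2 = 0, i.e. a z^2 + b z + c = 0 with a = 1.205, b = -0.165, c = 1.
Discriminant D = b^2 - 4ac = (-0.165)^2 - 4*(1.205)*1 = 0.027225 - (4.82) = -4.792775.
D < 0, so the roots are the complex-conjugate pair z = (-b +/- i sqrt(-D)) / (2a) = 0.0685 +/- 0.9084i.
For a conjugate pair |z|^2 = z * conj(z) = (product of roots) = c/a = 1/(1.205) = 0.829876, so |z| = sqrt(0.829876) = 0.911 for both roots.
Moduli of all roots: 0.9110, 0.9110.
All moduli strictly greater than 1? No.
Verdict: Not stationary.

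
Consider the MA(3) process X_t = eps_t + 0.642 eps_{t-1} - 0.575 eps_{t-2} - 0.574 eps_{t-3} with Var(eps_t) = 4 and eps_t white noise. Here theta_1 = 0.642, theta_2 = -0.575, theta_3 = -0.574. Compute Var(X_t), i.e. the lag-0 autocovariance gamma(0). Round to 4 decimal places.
\gamma(0) = 8.2891

For an MA(q) process X_t = eps_t + sum_i theta_i eps_{t-i} with
Var(eps_t) = sigma^2, the variance is
  gamma(0) = sigma^2 * (1 + sum_i theta_i^2).
  sum_i theta_i^2 = (0.642)^2 + (-0.575)^2 + (-0.574)^2 = 0.412164 + 0.330625 + 0.329476 = 1.072265.
  gamma(0) = 4 * (1 + 1.072265) = 4 * 2.072265 = 8.28906, which rounds to 8.2891.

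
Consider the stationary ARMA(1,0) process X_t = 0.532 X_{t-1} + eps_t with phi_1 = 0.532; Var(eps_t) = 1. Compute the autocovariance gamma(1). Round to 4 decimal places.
\gamma(1) = 0.7420

Multiply the model equation by X_{t-k} and take expectations. With theta_0 = psi_0 = 1 and psi_j the MA(infinity) weights, this gives
  gamma(k) - sum_i phi_i gamma(k-i) = c_k,
  c_k = sigma^2 * sum_{j=k..q} theta_j psi_{j-k}   (c_k = 0 for k > q),
using gamma(-m) = gamma(m).
Pure AR (q = 0): c_0 = sigma^2 = 1, c_k = 0 for k >= 1.
Equations for k = 0 and k = 1 (AR order 1):
  gamma(0) = phi_1 gamma(1) + c_0
  gamma(1) = phi_1 gamma(0) + c_1
Substituting the second into the first: gamma(0) (1 - phi_1^2) = c_0 + phi_1 c_1, so
  gamma(0) = c_0 / (1 - phi_1^2) = 1 / (1 - (0.532)^2) = 1 / 0.716976 = 1.394747.
  gamma(1) = phi_1 gamma(0) = (0.532)(1.394747) = 0.742005.
Therefore gamma(1) = 0.7420 (to 4 decimal places).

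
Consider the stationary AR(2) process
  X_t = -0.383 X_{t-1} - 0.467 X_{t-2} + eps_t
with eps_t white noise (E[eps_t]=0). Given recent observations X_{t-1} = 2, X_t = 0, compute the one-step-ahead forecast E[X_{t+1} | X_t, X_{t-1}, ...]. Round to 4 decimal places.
E[X_{t+1} \mid \mathcal F_t] = -0.9340

For an AR(p) model X_t = c + sum_i phi_i X_{t-i} + eps_t, the
one-step-ahead conditional mean is
  E[X_{t+1} | X_t, ...] = c + sum_i phi_i X_{t+1-i}.
Substitute known values:
  E[X_{t+1} | ...] = (-0.383) * (0) + (-0.467) * (2)
                   = -0.9340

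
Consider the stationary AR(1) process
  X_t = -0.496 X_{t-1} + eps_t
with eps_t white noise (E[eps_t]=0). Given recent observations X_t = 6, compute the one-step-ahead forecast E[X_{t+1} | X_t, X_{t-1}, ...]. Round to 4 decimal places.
E[X_{t+1} \mid \mathcal F_t] = -2.9760

For an AR(p) model X_t = c + sum_i phi_i X_{t-i} + eps_t, the
one-step-ahead conditional mean is
  E[X_{t+1} | X_t, ...] = c + sum_i phi_i X_{t+1-i}.
Substitute known values:
  E[X_{t+1} | ...] = (-0.496) * (6)
                   = -2.9760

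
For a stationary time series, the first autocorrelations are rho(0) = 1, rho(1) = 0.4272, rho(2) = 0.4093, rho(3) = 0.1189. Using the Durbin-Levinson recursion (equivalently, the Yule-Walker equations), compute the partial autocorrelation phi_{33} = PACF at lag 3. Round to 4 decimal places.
\phi_{33} = -0.1669

The PACF at lag k is phi_{kk}, the last component of the solution
to the Yule-Walker system G_k phi = r_k where
  (G_k)_{ij} = rho(|i - j|), (r_k)_i = rho(i), i,j = 1..k.
Equivalently, Durbin-Levinson gives phi_{kk} iteratively:
  phi_{11} = rho(1)
  phi_{kk} = [rho(k) - sum_{j=1..k-1} phi_{k-1,j} rho(k-j)]
            / [1 - sum_{j=1..k-1} phi_{k-1,j} rho(j)],
  phi_{k,j} = phi_{k-1,j} - phi_{kk} phi_{k-1,k-j},  j = 1..k-1.
Step k = 1:
  phi_11 = rho(1) = 0.4272.
Step k = 2:
  phi_22 = [rho(2) - phi_11 rho(1)] / [1 - phi_11 rho(1)] = [0.4093 - (0.4272)(0.4272)] / [1 - (0.4272)(0.4272)]
         = 0.22680016 / 0.81750016 = 0.277431.
  Update: phi_21 = phi_11 - phi_22 phi_11 = 0.4272 - (0.277431)(0.4272) = 0.308681.
Step k = 3:
  phi_33 = [rho(3) - phi_21 rho(2) - phi_22 rho(1)] / [1 - phi_21 rho(1) - phi_22 rho(2)]
    numerator   = 0.1189 - (0.308681)(0.4093) - (0.277431)(0.4272) = -0.12596194
    denominator = 1 - (0.308681)(0.4272) - (0.277431)(0.4093) = 0.75457869
  phi_33 = -0.12596194 / 0.75457869 = -0.1669.
Therefore phi_{33} = -0.1669.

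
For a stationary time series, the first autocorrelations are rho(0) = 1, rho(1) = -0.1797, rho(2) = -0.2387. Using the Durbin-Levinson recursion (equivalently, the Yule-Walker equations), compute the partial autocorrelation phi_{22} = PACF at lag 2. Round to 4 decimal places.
\phi_{22} = -0.2800

The PACF at lag k is phi_{kk}, the last component of the solution
to the Yule-Walker system G_k phi = r_k where
  (G_k)_{ij} = rho(|i - j|), (r_k)_i = rho(i), i,j = 1..k.
Equivalently, Durbin-Levinson gives phi_{kk} iteratively:
  phi_{11} = rho(1)
  phi_{kk} = [rho(k) - sum_{j=1..k-1} phi_{k-1,j} rho(k-j)]
            / [1 - sum_{j=1..k-1} phi_{k-1,j} rho(j)],
  phi_{k,j} = phi_{k-1,j} - phi_{kk} phi_{k-1,k-j},  j = 1..k-1.
Step k = 1:
  phi_11 = rho(1) = -0.1797.
Step k = 2:
  phi_22 = [rho(2) - phi_11 rho(1)] / [1 - phi_11 rho(1)] = [-0.2387 - (-0.1797)(-0.1797)] / [1 - (-0.1797)(-0.1797)]
         = -0.27099209 / 0.96770791 = -0.28.
Therefore phi_{22} = -0.2800.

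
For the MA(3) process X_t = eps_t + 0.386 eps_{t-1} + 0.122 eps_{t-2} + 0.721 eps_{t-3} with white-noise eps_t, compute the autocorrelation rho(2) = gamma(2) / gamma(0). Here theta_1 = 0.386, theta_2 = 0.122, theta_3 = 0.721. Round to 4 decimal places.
\rho(2) = 0.2378

For an MA(q) process with theta_0 = 1, the autocovariance is
  gamma(k) = sigma^2 * sum_{i=0..q-k} theta_i * theta_{i+k},
and rho(k) = gamma(k) / gamma(0). Sigma^2 cancels.
  numerator   = (1)*(0.122) + (0.386)*(0.721) = 0.400306.
  denominator = (1)^2 + (0.386)^2 + (0.122)^2 + (0.721)^2 = 1.683721.
  rho(2) = 0.400306 / 1.683721 = 0.2378.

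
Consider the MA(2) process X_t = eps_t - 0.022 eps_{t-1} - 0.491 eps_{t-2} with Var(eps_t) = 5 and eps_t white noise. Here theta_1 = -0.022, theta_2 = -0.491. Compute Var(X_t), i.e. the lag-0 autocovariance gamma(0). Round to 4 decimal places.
\gamma(0) = 6.2078

For an MA(q) process X_t = eps_t + sum_i theta_i eps_{t-i} with
Var(eps_t) = sigma^2, the variance is
  gamma(0) = sigma^2 * (1 + sum_i theta_i^2).
  sum_i theta_i^2 = (-0.022)^2 + (-0.491)^2 = 0.000484 + 0.241081 = 0.241565.
  gamma(0) = 5 * (1 + 0.241565) = 5 * 1.241565 = 6.207825, which rounds to 6.2078.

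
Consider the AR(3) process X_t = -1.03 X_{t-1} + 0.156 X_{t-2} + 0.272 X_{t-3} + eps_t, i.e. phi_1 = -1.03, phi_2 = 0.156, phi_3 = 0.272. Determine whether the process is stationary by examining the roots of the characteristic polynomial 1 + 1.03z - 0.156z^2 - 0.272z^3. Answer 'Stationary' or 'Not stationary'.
\text{Stationary}

The AR(p) characteristic polynomial is P(z) = 1 + 1.03z - 0.156z^2 - 0.272z^3.
Stationarity requires all roots to lie outside the unit circle, i.e. |z| > 1 for every root.
Degree 3: look for a simple real root z0 first, then factor out (1 - z/z0) and solve the remaining quadratic.
Testing z0 = -1.25: P(-1.25) = 1 + (1.03)(-1.25) + (-0.156)(-1.25)^2 + (-0.272)(-1.25)^3
  = 1 + (-1.2875) + (-0.24375) + (0.53125) = 0.  So z_0 = -1.25 is a root, |z_0| = 1.25.
Divide out the factor (1 + 0.8 z) = (1 - z/z0) (since 1/z0 = -0.8):
  P(z) = (1 + 0.8 z)(1 + (0.23) z + (-0.34) z^2)
  [check: z-coef 0.23 - (-0.8) = 1.03; z^2-coef -0.34 - (-0.8)(0.23) = -0.156; z^3-coef -(-0.8)(-0.34) = -0.272.]
Remaining roots from the quadratic factor 1 + (0.23) z + (-0.34) z^2:
  Set 1 + (0.23) z + (-0.34) z^2 = 0, i.e. a z^2 + b z + c = 0 with a = -0.34, b = 0.23, c = 1.
  Discriminant D = b^2 - 4ac = (0.23)^2 - 4*(-0.34)*1 = 0.0529 - (-1.36) = 1.4129.
  D >= 0, so the roots are real: z = (-b +/- sqrt(D)) / (2a) = (-0.23 +/- 1.188655) / (-0.68).
    z_1 = (-0.23 + 1.188655) / (-0.68) = -1.4098,   |z_1| = 1.4098.
    z_2 = (-0.23 - 1.188655) / (-0.68) = 2.0863,   |z_2| = 2.0863.
Moduli of all roots: 1.2500, 1.4098, 2.0863.
All moduli strictly greater than 1? Yes.
Verdict: Stationary.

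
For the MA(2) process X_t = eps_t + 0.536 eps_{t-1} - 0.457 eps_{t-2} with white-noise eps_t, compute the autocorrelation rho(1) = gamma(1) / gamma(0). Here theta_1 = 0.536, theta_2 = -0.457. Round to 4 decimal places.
\rho(1) = 0.1945

For an MA(q) process with theta_0 = 1, the autocovariance is
  gamma(k) = sigma^2 * sum_{i=0..q-k} theta_i * theta_{i+k},
and rho(k) = gamma(k) / gamma(0). Sigma^2 cancels.
  numerator   = (1)*(0.536) + (0.536)*(-0.457) = 0.291048.
  denominator = (1)^2 + (0.536)^2 + (-0.457)^2 = 1.496145.
  rho(1) = 0.291048 / 1.496145 = 0.1945.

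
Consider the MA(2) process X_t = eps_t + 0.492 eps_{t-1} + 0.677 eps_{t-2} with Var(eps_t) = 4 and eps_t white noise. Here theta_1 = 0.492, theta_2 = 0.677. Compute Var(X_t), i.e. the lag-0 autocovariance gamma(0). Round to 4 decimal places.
\gamma(0) = 6.8016

For an MA(q) process X_t = eps_t + sum_i theta_i eps_{t-i} with
Var(eps_t) = sigma^2, the variance is
  gamma(0) = sigma^2 * (1 + sum_i theta_i^2).
  sum_i theta_i^2 = (0.492)^2 + (0.677)^2 = 0.242064 + 0.458329 = 0.700393.
  gamma(0) = 4 * (1 + 0.700393) = 4 * 1.700393 = 6.801572, which rounds to 6.8016.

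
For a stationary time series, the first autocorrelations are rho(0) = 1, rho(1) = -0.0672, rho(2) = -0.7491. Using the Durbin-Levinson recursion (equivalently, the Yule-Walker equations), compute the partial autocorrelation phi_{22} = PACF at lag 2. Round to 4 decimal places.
\phi_{22} = -0.7570

The PACF at lag k is phi_{kk}, the last component of the solution
to the Yule-Walker system G_k phi = r_k where
  (G_k)_{ij} = rho(|i - j|), (r_k)_i = rho(i), i,j = 1..k.
Equivalently, Durbin-Levinson gives phi_{kk} iteratively:
  phi_{11} = rho(1)
  phi_{kk} = [rho(k) - sum_{j=1..k-1} phi_{k-1,j} rho(k-j)]
            / [1 - sum_{j=1..k-1} phi_{k-1,j} rho(j)],
  phi_{k,j} = phi_{k-1,j} - phi_{kk} phi_{k-1,k-j},  j = 1..k-1.
Step k = 1:
  phi_11 = rho(1) = -0.0672.
Step k = 2:
  phi_22 = [rho(2) - phi_11 rho(1)] / [1 - phi_11 rho(1)] = [-0.7491 - (-0.0672)(-0.0672)] / [1 - (-0.0672)(-0.0672)]
         = -0.75361584 / 0.99548416 = -0.757.
Therefore phi_{22} = -0.7570.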